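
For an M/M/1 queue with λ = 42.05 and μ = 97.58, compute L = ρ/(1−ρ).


ρ = λ/μ = 42.05/97.58 = 0.4309
L = ρ/(1−ρ) = 0.4309/(1 − 0.4309) = 0.4309/0.5691 = 0.7572

Final: 0.7572


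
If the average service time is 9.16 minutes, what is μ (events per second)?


μ = 1/(service time) in consistent units.
1 second = 0.0166667 min, so μ = 0.0166667/9.16 = 0.001820 per second

Final: 0.001820 /sec


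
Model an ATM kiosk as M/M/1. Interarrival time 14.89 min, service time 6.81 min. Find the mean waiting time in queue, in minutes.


λ = 60/14.89 = 4.0296 /hr
μ = 60/6.81 = 8.8106 /hr
ρ = λ/μ = 4.0296/8.8106 = 0.4574
Wq = ρ/(μ−λ) = 0.4574/(8.8106−4.0296) = 0.09566 hr
In minutes: 0.09566·60 = 5.740 min

Final: 5.740 min


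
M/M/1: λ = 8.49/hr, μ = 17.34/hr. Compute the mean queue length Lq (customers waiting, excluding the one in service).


ρ = 8.49/17.34 = 0.4896
Lq = ρ²/(1−ρ) = 0.2397/0.5104 = 0.4697

Final: 0.4697


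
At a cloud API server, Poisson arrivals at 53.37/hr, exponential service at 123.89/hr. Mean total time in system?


W = 1/(μ−λ) = 1/(123.89 − 53.37) = 1/70.52 = 0.01418 hr

Final: 0.01418 hr


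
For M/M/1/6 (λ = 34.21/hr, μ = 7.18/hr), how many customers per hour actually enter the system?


ρ = 4.7646; P_K = (1−ρ)ρ^6/(1−ρ^7) = 0.790134
λ_eff = λ(1 − P_K) = 34.21·(1 − 0.790134) = 34.21·0.209866 = 7.1795 /hr

Final: 7.1795 /hr


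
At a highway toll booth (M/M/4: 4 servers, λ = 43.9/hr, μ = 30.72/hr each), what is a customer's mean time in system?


a = 1.4290; ρ = 0.3573; P₀ = 0.237708
Lq = P₀·a^c·ρ/(c!(1−ρ)²) = 0.03572
Wq = Lq/λ = 0.03572/43.9 = 0.0008137 hr
W = Wq + 1/μ = 0.0008137 + 0.03255 = 0.03337 hr

Final: 0.03337 hr


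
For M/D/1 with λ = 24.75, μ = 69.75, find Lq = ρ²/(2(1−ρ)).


ρ = 24.75/69.75 = 0.3548
M/D/1: Lq = ρ²/(2(1−ρ)) = 0.1259/(2·0.6452) = 0.09758

Final: 0.09758


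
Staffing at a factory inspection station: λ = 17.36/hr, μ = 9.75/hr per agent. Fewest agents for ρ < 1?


Stability requires cμ > λ ⇔ c > λ/μ.
λ/μ = 17.36/9.75 = 1.7805
Minimum integer c = ⌊1.7805⌋ + 1 = 2
Check: 2·9.75 = 19.50 > 17.36, while 1·9.75 = 9.75 ≤ 17.36

Final: 2 servers


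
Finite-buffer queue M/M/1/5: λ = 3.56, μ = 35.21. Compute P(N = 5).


ρ = λ/μ = 3.56/35.21 = 0.1011
P_K = (1−ρ)ρ^K/(1−ρ^(K+1)) = (0.8989·0.00001057)/(1 − 0.000001068)
= 0.000009498/0.999999 = 0.000009498

Final: 0.000009498


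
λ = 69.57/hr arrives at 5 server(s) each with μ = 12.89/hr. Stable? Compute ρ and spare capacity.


Total capacity cμ = 5·12.89 = 64.45/hr
ρ = λ/(cμ) = 69.57/64.45 = 1.0794
Stable ⇔ ρ < 1: NO
Spare capacity = cμ − λ = 64.45 − 69.57 = -5.12/hr

Final: ρ = 1.0794; unstable; margin = -5.12/hr


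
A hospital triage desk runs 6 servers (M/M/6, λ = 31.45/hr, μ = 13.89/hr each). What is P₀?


a = λ/μ = 31.45/13.89 = 2.2642; ρ = a/c = 0.3774
Σ_{k=0}^{5} a^k/k! (terms k=0..5) = 1.00000 + 2.26422 + 2.56334 + 1.93466 + 1.09512 + 0.49592 = 9.35326
Tail: a^6/(6!(1−ρ)) = 134.74431/(720·0.6226) = 0.30057
P₀ = 1/(9.35326 + 0.30057) = 1/9.65383 = 0.103586

Final: 0.103586


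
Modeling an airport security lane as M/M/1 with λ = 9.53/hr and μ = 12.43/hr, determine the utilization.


ρ = λ/μ = 9.53/12.43 = 0.7667

Final: 0.7667


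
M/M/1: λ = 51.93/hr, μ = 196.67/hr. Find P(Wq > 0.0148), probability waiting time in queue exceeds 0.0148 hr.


ρ = 51.93/196.67 = 0.2640
P(Wq > t) = ρ·e^{−(μ−λ)t} = 0.2640·e^{−2.1422}
= 0.2640·0.117402 = 0.031000

Final: 0.031000


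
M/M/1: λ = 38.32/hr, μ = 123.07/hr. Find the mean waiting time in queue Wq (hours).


ρ = 38.32/123.07 = 0.3114
Wq = ρ/(μ−λ) = 0.3114/(123.07 − 38.32) = 0.3114/84.75 = 0.003674 hr

Final: 0.003674 hr


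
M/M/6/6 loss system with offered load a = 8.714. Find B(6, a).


B(c,a) = (a^c/c!) / Σ_{k=0}^{c} a^k/k!
a^6/6! = 608.096967
Σ terms (k=0..6): 1.00000 + 8.71400 + 37.96690 + 110.28118 + 240.24756 + 418.70344 + 608.09697 = 1425.010048
B = 608.096967/1425.010048 = 0.426732

Final: 0.426732


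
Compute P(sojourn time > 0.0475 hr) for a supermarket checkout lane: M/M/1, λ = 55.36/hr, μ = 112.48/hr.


W ~ Exponential(μ−λ) for M/M/1.
μ − λ = 112.48 − 55.36 = 57.1200
P(W > t) = e^{−(μ−λ)t} = e^{−2.7132} = 0.066324

Final: 0.066324


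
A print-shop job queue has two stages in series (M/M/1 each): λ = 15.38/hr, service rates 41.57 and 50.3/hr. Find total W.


Each node sees arrival rate λ = 15.38/hr (tandem ⇒ throughput preserved).
W₁ = 1/(μ₁−λ) = 1/(41.57−15.38) = 0.03818 hr
W₂ = 1/(μ₂−λ) = 1/(50.3−15.38) = 0.02864 hr
W_total = W₁ + W₂ = 0.03818 + 0.02864 = 0.06682 hr

Final: 0.06682 hr


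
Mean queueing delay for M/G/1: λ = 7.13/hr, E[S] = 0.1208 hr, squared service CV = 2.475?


ρ = λ·E[S] = 7.13·0.1208 = 0.8613
E[S²] = E[S]²(1+C_s²) = 0.1208²·(1+2.475) = 0.050709
Wq = λ·E[S²]/(2(1−ρ)) = 7.13·0.050709/(2·0.1387) = 1.30342 hr

Final: 1.30342 hr


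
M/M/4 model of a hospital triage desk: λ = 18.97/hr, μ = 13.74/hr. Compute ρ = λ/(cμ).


ρ = λ/(cμ) = 18.97/(4·13.74) = 18.97/54.96 = 0.3452

Final: 0.3452


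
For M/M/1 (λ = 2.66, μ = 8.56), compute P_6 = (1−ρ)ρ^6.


ρ = 2.66/8.56 = 0.3107
P_n = (1−ρ)·ρ^n = (1 − 0.3107)·0.3107^6 = 0.6893·0.0009004 = 0.0006206

Final: 0.0006206


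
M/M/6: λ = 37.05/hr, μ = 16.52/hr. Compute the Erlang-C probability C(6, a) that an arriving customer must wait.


a = λ/μ = 2.2427; ρ = a/6 = 0.3738
P₀ = 0.105854 (from M/M/c formula)
C(c,a) = [a^c/(c!(1−ρ))]·P₀ = [127.25329/(720·0.6262)]·0.105854
= 0.28224·0.105854 = 0.029876

Final: 0.029876


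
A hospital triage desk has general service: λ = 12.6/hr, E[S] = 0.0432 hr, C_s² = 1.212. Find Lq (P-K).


ρ = λ·E[S] = 12.6·0.0432 = 0.5443
Lq = ρ²(1+C_s²)/(2(1−ρ)) = 0.2963·(1+1.212)/(2·0.4557)
= 0.2963·2.2120/0.9114 = 0.71912

Final: 0.71912


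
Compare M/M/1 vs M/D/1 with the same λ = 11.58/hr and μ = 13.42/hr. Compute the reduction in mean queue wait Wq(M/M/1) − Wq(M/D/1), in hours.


ρ = 11.58/13.42 = 0.8629
Wq(M/M/1) = ρ/(μ−λ) = 0.8629/1.84 = 0.46896 hr
Wq(M/D/1) = ρ/(2(μ−λ)) = 0.23448 hr
Savings = 0.46896 − 0.23448 = 0.23448 hr

Final: 0.23448 hr


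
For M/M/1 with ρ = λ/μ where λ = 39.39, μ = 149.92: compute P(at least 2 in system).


ρ = 39.39/149.92 = 0.2627
P(N ≥ n) = ρ^n = 0.2627^2 = 0.069032

Final: 0.069032


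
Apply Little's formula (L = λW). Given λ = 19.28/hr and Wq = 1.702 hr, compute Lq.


Lq = λWq = 19.28·1.702 = 32.8146

Final: 32.8146


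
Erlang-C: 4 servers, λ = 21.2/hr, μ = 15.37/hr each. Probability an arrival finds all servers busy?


a = λ/μ = 1.3793; ρ = a/4 = 0.3448
P₀ = 0.250119 (from M/M/c formula)
C(c,a) = [a^c/(c!(1−ρ))]·P₀ = [3.61949/(24·0.6552)]·0.250119
= 0.23019·0.250119 = 0.057574

Final: 0.057574


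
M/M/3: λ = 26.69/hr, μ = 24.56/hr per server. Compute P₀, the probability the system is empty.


a = λ/μ = 26.69/24.56 = 1.0867; ρ = a/c = 0.3622
Σ_{k=0}^{2} a^k/k! (terms k=0..2) = 1.00000 + 1.08673 + 0.59049 = 2.67721
Tail: a^3/(3!(1−ρ)) = 1.28340/(6·0.6378) = 0.33539
P₀ = 1/(2.67721 + 0.33539) = 1/3.01261 = 0.331939

Final: 0.331939


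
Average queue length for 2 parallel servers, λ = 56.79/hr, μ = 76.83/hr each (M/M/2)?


a = λ/μ = 0.7392; ρ = a/2 = 0.3696
P₀ = 0.460299
Lq = P₀·a^c·ρ / (c!·(1−ρ)²) = 0.460299·0.54636·0.3696/(2·0.39743)
= 0.11694

Final: 0.11694


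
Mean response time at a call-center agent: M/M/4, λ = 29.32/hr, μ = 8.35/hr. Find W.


a = 3.5114; ρ = 0.8778; P₀ = 0.014338
Lq = P₀·a^c·ρ/(c!(1−ρ)²) = 5.34278
Wq = Lq/λ = 5.34278/29.32 = 0.18222 hr
W = Wq + 1/μ = 0.18222 + 0.11976 = 0.30198 hr

Final: 0.30198 hr


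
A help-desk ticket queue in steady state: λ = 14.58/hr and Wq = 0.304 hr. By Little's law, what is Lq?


Lq = λWq = 14.58·0.304 = 4.4323

Final: 4.4323


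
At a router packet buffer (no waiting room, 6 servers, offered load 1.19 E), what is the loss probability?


B(c,a) = (a^c/c!) / Σ_{k=0}^{c} a^k/k!
a^6/6! = 0.003944
Σ terms (k=0..6): 1.00000 + 1.19000 + 0.70805 + 0.28086 + 0.08356 + 0.01989 + 0.003944 = 3.286296
B = 0.003944/3.286296 = 0.001200

Final: 0.001200


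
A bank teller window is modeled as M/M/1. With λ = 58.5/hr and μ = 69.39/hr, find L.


ρ = λ/μ = 58.5/69.39 = 0.8431
L = ρ/(1−ρ) = 0.8431/(1 − 0.8431) = 0.8431/0.1569 = 5.3719

Final: 5.3719


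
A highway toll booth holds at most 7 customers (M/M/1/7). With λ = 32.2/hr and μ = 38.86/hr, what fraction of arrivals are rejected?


ρ = λ/μ = 32.2/38.86 = 0.8286
P_K = (1−ρ)ρ^K/(1−ρ^(K+1)) = (0.1714·0.268208)/(1 − 0.222241)
= 0.045967/0.777759 = 0.059101

Final: 0.059101


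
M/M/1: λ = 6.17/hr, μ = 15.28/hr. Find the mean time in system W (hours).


W = 1/(μ−λ) = 1/(15.28 − 6.17) = 1/9.11 = 0.1098 hr

Final: 0.1098 hr


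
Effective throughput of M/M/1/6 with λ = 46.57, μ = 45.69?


ρ = 1.0193; P_K = (1−ρ)ρ^6/(1−ρ^7) = 0.151161
λ_eff = λ(1 − P_K) = 46.57·(1 − 0.151161) = 46.57·0.848839 = 39.5304 /hr

Final: 39.5304 /hr


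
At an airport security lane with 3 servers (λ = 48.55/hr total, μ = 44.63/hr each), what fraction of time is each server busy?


ρ = λ/(cμ) = 48.55/(3·44.63) = 48.55/133.89 = 0.3626

Final: 0.3626


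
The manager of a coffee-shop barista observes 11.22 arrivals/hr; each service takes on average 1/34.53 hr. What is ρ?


ρ = λ/μ = 11.22/34.53 = 0.3249

Final: 0.3249


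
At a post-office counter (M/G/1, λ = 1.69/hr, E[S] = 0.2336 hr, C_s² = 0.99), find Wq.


ρ = λ·E[S] = 1.69·0.2336 = 0.3948
E[S²] = E[S]²(1+C_s²) = 0.2336²·(1+0.99) = 0.108592
Wq = λ·E[S²]/(2(1−ρ)) = 1.69·0.108592/(2·0.6052) = 0.15162 hr

Final: 0.15162 hr


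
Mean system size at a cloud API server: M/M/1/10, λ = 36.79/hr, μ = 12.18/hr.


ρ = 36.79/12.18 = 3.0205
L = ρ[1 − (K+1)ρ^K + Kρ^(K+1)] / [(1−ρ)(1−ρ^(K+1))]
Numerator: 3.0205·(1 − 11·63215.706406 + 10·190944.650139) = 3667143.624840
Denominator: (-2.0205)·(-190943.650139) = 385806.504920
L = 3667143.624840/385806.504920 = 9.5051

Final: 9.5051


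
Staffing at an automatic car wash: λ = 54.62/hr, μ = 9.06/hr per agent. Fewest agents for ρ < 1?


Stability requires cμ > λ ⇔ c > λ/μ.
λ/μ = 54.62/9.06 = 6.0287
Minimum integer c = ⌊6.0287⌋ + 1 = 7
Check: 7·9.06 = 63.42 > 54.62, while 6·9.06 = 54.36 ≤ 54.62

Final: 7 servers


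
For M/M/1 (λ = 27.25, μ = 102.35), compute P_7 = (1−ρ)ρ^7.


ρ = 27.25/102.35 = 0.2662
P_n = (1−ρ)·ρ^n = (1 − 0.2662)·0.2662^7 = 0.7338·0.00009483 = 0.00006958

Final: 0.00006958


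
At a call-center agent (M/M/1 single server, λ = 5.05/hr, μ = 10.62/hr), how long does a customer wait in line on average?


ρ = 5.05/10.62 = 0.4755
Wq = ρ/(μ−λ) = 0.4755/(10.62 − 5.05) = 0.4755/5.57 = 0.08537 hr

Final: 0.08537 hr


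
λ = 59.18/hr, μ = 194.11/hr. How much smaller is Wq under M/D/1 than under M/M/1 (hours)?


ρ = 59.18/194.11 = 0.3049
Wq(M/M/1) = ρ/(μ−λ) = 0.3049/134.93 = 0.002260 hr
Wq(M/D/1) = ρ/(2(μ−λ)) = 0.001130 hr
Savings = 0.002260 − 0.001130 = 0.001130 hr

Final: 0.001130 hr


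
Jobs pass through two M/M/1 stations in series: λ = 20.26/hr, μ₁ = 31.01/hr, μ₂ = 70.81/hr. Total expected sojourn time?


Each node sees arrival rate λ = 20.26/hr (tandem ⇒ throughput preserved).
W₁ = 1/(μ₁−λ) = 1/(31.01−20.26) = 0.09302 hr
W₂ = 1/(μ₂−λ) = 1/(70.81−20.26) = 0.01978 hr
W_total = W₁ + W₂ = 0.09302 + 0.01978 = 0.11281 hr

Final: 0.11281 hr


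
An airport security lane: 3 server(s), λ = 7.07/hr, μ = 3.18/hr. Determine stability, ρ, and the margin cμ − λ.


Total capacity cμ = 3·3.18 = 9.54/hr
ρ = λ/(cμ) = 7.07/9.54 = 0.7411
Stable ⇔ ρ < 1: YES
Spare capacity = cμ − λ = 9.54 − 7.07 = 2.47/hr

Final: ρ = 0.7411; stable; margin = 2.47/hr


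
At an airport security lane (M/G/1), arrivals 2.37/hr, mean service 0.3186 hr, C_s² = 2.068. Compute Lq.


ρ = λ·E[S] = 2.37·0.3186 = 0.7551
Lq = ρ²(1+C_s²)/(2(1−ρ)) = 0.5701·(1+2.068)/(2·0.2449)
= 0.5701·3.0680/0.4898 = 3.57102

Final: 3.57102


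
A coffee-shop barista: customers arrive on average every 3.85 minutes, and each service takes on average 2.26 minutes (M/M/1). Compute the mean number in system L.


λ = 60/3.85 = 15.5844 /hr
μ = 60/2.26 = 26.5487 /hr
ρ = λ/μ = 15.5844/26.5487 = 0.5870
L = ρ/(1−ρ) = 0.5870/0.4130 = 1.4214

Final: 1.4214


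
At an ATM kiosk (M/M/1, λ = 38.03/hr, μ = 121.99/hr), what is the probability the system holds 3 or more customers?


ρ = 38.03/121.99 = 0.3117
P(N ≥ n) = ρ^n = 0.3117^3 = 0.030297

Final: 0.030297


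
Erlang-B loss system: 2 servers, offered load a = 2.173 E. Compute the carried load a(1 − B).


B(2,2.173) = 0.426632 (Erlang-B)
Carried load = a(1 − B) = 2.173·(1 − 0.426632) = 2.173·0.573368 = 1.2459 E

Final: 1.2459 Erlangs


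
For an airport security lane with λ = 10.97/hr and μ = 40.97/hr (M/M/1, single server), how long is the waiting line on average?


ρ = 10.97/40.97 = 0.2678
Lq = ρ²/(1−ρ) = 0.07169/0.7322 = 0.09791

Final: 0.09791


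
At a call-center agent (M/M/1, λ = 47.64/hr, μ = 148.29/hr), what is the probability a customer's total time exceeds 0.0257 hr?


W ~ Exponential(μ−λ) for M/M/1.
μ − λ = 148.29 − 47.64 = 100.6500
P(W > t) = e^{−(μ−λ)t} = e^{−2.5867} = 0.075268

Final: 0.075268


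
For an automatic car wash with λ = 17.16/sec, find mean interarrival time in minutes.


Mean interarrival time = 1/λ = 1/17.16 second = 0.05828 second
In minutes: 0.05828 × 0.0166667 = 0.0009713 min

Final: 0.0009713 min


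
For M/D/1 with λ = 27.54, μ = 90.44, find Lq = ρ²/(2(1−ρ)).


ρ = 27.54/90.44 = 0.3045
M/D/1: Lq = ρ²/(2(1−ρ)) = 0.09273/(2·0.6955) = 0.06666

Final: 0.06666


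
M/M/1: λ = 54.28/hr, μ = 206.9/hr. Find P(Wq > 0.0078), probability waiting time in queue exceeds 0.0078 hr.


ρ = 54.28/206.9 = 0.2623
P(Wq > t) = ρ·e^{−(μ−λ)t} = 0.2623·e^{−1.1904}
= 0.2623·0.304089 = 0.079777

Final: 0.079777


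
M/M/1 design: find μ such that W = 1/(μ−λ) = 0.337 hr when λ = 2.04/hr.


W = 1/(μ−λ) ⇒ μ − λ = 1/W = 1/0.337 = 2.9674
μ = λ + 1/W = 2.04 + 2.9674 = 5.0074 per hr

Final: 5.0074 /hr


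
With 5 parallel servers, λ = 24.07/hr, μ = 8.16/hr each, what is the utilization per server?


ρ = λ/(cμ) = 24.07/(5·8.16) = 24.07/40.80 = 0.5900

Final: 0.5900


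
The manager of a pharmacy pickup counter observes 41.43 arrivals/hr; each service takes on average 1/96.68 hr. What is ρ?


ρ = λ/μ = 41.43/96.68 = 0.4285

Final: 0.4285


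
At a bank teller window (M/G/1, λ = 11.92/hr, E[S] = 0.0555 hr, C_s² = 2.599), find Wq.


ρ = λ·E[S] = 11.92·0.0555 = 0.6616
E[S²] = E[S]²(1+C_s²) = 0.0555²·(1+2.599) = 0.011086
Wq = λ·E[S²]/(2(1−ρ)) = 11.92·0.011086/(2·0.3384) = 0.19522 hr

Final: 0.19522 hr


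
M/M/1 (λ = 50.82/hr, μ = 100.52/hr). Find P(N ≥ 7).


ρ = 50.82/100.52 = 0.5056
P(N ≥ n) = ρ^n = 0.5056^7 = 0.008443

Final: 0.008443


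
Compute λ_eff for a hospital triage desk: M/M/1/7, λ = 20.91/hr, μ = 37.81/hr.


ρ = 0.5530; P_K = (1−ρ)ρ^7/(1−ρ^8) = 0.007134
λ_eff = λ(1 − P_K) = 20.91·(1 − 0.007134) = 20.91·0.992866 = 20.7608 /hr

Final: 20.7608 /hr


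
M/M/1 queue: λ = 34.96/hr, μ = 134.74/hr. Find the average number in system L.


ρ = λ/μ = 34.96/134.74 = 0.2595
L = ρ/(1−ρ) = 0.2595/(1 − 0.2595) = 0.2595/0.7405 = 0.3504

Final: 0.3504


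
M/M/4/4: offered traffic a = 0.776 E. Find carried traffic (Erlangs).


B(4,0.776) = 0.006962 (Erlang-B)
Carried load = a(1 − B) = 0.776·(1 − 0.006962) = 0.776·0.993038 = 0.7706 E

Final: 0.7706 Erlangs


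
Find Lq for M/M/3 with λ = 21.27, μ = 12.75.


a = λ/μ = 1.6682; ρ = a/3 = 0.5561
P₀ = 0.172330
Lq = P₀·a^c·ρ / (c!·(1−ρ)²) = 0.172330·4.64271·0.5561/(6·0.19707)
= 0.37628

Final: 0.37628


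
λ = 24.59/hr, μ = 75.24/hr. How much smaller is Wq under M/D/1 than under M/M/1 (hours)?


ρ = 24.59/75.24 = 0.3268
Wq(M/M/1) = ρ/(μ−λ) = 0.3268/50.65 = 0.006453 hr
Wq(M/D/1) = ρ/(2(μ−λ)) = 0.003226 hr
Savings = 0.006453 − 0.003226 = 0.003226 hr

Final: 0.003226 hr


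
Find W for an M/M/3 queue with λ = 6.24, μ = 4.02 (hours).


a = 1.5522; ρ = 0.5174; P₀ = 0.198074
Lq = P₀·a^c·ρ/(c!(1−ρ)²) = 0.27431
Wq = Lq/λ = 0.27431/6.24 = 0.04396 hr
W = Wq + 1/μ = 0.04396 + 0.24876 = 0.29272 hr

Final: 0.29272 hr


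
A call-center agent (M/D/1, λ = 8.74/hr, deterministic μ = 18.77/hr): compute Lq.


ρ = 8.74/18.77 = 0.4656
M/D/1: Lq = ρ²/(2(1−ρ)) = 0.2168/(2·0.5344) = 0.20287

Final: 0.20287


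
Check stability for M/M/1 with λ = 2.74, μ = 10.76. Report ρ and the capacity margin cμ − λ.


Total capacity cμ = 1·10.76 = 10.76/hr
ρ = λ/(cμ) = 2.74/10.76 = 0.2546
Stable ⇔ ρ < 1: YES
Spare capacity = cμ − λ = 10.76 − 2.74 = 8.02/hr

Final: ρ = 0.2546; stable; margin = 8.02/hr


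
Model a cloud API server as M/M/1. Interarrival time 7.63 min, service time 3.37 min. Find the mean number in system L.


λ = 60/7.63 = 7.8637 /hr
μ = 60/3.37 = 17.8042 /hr
ρ = λ/μ = 7.8637/17.8042 = 0.4417
L = ρ/(1−ρ) = 0.4417/0.5583 = 0.7911

Final: 0.7911


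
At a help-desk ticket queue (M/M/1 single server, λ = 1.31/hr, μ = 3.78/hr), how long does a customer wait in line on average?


ρ = 1.31/3.78 = 0.3466
Wq = ρ/(μ−λ) = 0.3466/(3.78 − 1.31) = 0.3466/2.47 = 0.1403 hr

Final: 0.1403 hr


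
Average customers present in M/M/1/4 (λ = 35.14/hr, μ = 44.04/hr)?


ρ = 35.14/44.04 = 0.7979
L = ρ[1 − (K+1)ρ^K + Kρ^(K+1)] / [(1−ρ)(1−ρ^(K+1))]
Numerator: 0.7979·(1 − 5·0.405338 + 4·0.323424) = 0.213045
Denominator: (0.2021)·(0.676576) = 0.136729
L = 0.213045/0.136729 = 1.5582

Final: 1.5582


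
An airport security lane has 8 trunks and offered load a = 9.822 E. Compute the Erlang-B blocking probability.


B(c,a) = (a^c/c!) / Σ_{k=0}^{c} a^k/k!
a^8/8! = 2148.220788
Σ terms (k=0..8): 1.00000 + 9.82200 + 48.23584 + 157.92415 + 387.78274 + 761.76042 + 1247.00181 + 1749.72168 + 2148.22079 = 6511.469420
B = 2148.220788/6511.469420 = 0.329913

Final: 0.329913


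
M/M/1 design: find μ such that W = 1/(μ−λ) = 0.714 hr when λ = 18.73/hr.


W = 1/(μ−λ) ⇒ μ − λ = 1/W = 1/0.714 = 1.4006
μ = λ + 1/W = 18.73 + 1.4006 = 20.1306 per hr

Final: 20.1306 /hr


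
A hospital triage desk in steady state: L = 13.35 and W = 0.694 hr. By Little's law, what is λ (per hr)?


λ = L/W = 13.35/0.694 = 19.2363 /hr

Final: 19.2363 /hr


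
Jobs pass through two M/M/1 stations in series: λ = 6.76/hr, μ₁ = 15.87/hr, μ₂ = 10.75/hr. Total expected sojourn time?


Each node sees arrival rate λ = 6.76/hr (tandem ⇒ throughput preserved).
W₁ = 1/(μ₁−λ) = 1/(15.87−6.76) = 0.10977 hr
W₂ = 1/(μ₂−λ) = 1/(10.75−6.76) = 0.25063 hr
W_total = W₁ + W₂ = 0.10977 + 0.25063 = 0.36040 hr

Final: 0.36040 hr


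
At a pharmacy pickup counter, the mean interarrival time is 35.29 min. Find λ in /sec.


λ = 1/(interarrival time) in consistent units.
1 second = 0.0166667 min, so λ = 0.0166667/35.29 = 0.0004723 per second

Final: 0.0004723 /sec


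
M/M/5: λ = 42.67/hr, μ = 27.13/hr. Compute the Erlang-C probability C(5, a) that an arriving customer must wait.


a = λ/μ = 1.5728; ρ = a/5 = 0.3146
P₀ = 0.207037 (from M/M/c formula)
C(c,a) = [a^c/(c!(1−ρ))]·P₀ = [9.62419/(120·0.6854)]·0.207037
= 0.11701·0.207037 = 0.024225

Final: 0.024225


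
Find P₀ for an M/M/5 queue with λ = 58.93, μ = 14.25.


a = λ/μ = 58.93/14.25 = 4.1354; ρ = a/c = 0.8271
Σ_{k=0}^{4} a^k/k! (terms k=0..4) = 1.00000 + 4.13544 + 8.55093 + 11.78728 + 12.18639 = 37.66003
Tail: a^5/(5!(1−ρ)) = 1209.50560/(120·0.1729) = 58.29091
P₀ = 1/(37.66003 + 58.29091) = 1/95.95094 = 0.010422

Final: 0.010422


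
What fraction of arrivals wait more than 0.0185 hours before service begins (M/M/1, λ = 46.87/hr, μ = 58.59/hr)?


ρ = 46.87/58.59 = 0.8000
P(Wq > t) = ρ·e^{−(μ−λ)t} = 0.8000·e^{−0.2168}
= 0.8000·0.805075 = 0.644032

Final: 0.644032


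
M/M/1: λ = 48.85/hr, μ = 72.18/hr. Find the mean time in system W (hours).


W = 1/(μ−λ) = 1/(72.18 − 48.85) = 1/23.33 = 0.04286 hr

Final: 0.04286 hr


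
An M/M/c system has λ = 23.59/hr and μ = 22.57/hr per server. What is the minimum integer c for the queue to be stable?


Stability requires cμ > λ ⇔ c > λ/μ.
λ/μ = 23.59/22.57 = 1.0452
Minimum integer c = ⌊1.0452⌋ + 1 = 2
Check: 2·22.57 = 45.14 > 23.59, while 1·22.57 = 22.57 ≤ 23.59

Final: 2 servers


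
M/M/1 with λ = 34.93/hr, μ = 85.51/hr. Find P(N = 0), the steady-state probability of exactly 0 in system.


ρ = 34.93/85.51 = 0.4085
P_n = (1−ρ)·ρ^n = (1 − 0.4085)·0.4085^0 = 0.5915·1.000000 = 0.591510

Final: 0.591510


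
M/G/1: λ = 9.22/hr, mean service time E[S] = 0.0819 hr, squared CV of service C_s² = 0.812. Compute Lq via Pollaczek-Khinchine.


ρ = λ·E[S] = 9.22·0.0819 = 0.7551
Lq = ρ²(1+C_s²)/(2(1−ρ)) = 0.5702·(1+0.812)/(2·0.2449)
= 0.5702·1.8120/0.4898 = 2.10960

Final: 2.10960


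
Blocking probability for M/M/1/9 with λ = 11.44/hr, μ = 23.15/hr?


ρ = λ/μ = 11.44/23.15 = 0.4942
P_K = (1−ρ)ρ^K/(1−ρ^(K+1)) = (0.5058·0.001757)/(1 − 0.0008685)
= 0.0008890/0.999132 = 0.0008897

Final: 0.0008897


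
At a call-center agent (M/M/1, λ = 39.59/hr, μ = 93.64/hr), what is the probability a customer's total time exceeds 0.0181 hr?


W ~ Exponential(μ−λ) for M/M/1.
μ − λ = 93.64 − 39.59 = 54.0500
P(W > t) = e^{−(μ−λ)t} = e^{−0.9783} = 0.375948

Final: 0.375948


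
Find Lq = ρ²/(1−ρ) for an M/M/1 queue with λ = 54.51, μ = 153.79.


ρ = 54.51/153.79 = 0.3544
Lq = ρ²/(1−ρ) = 0.1256/0.6456 = 0.1946

Final: 0.1946


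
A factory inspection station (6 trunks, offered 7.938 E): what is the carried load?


B(6,7.938) = 0.386360 (Erlang-B)
Carried load = a(1 − B) = 7.938·(1 − 0.386360) = 7.938·0.613640 = 4.8711 E

Final: 4.8711 Erlangs


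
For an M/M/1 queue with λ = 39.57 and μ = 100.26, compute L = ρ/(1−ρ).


ρ = λ/μ = 39.57/100.26 = 0.3947
L = ρ/(1−ρ) = 0.3947/(1 − 0.3947) = 0.3947/0.6053 = 0.6520

Final: 0.6520


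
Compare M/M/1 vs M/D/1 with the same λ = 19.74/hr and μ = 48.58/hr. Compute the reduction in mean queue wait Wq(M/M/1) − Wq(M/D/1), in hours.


ρ = 19.74/48.58 = 0.4063
Wq(M/M/1) = ρ/(μ−λ) = 0.4063/28.84 = 0.01409 hr
Wq(M/D/1) = ρ/(2(μ−λ)) = 0.007045 hr
Savings = 0.01409 − 0.007045 = 0.007045 hr

Final: 0.007045 hr


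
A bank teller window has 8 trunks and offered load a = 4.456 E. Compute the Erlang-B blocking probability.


B(c,a) = (a^c/c!) / Σ_{k=0}^{c} a^k/k!
a^8/8! = 3.855147
Σ terms (k=0..8): 1.00000 + 4.45600 + 9.92797 + 14.74634 + 16.42742 + 14.64012 + 10.87273 + 6.92127 + 3.85515 = 82.847001
B = 3.855147/82.847001 = 0.046533

Final: 0.046533


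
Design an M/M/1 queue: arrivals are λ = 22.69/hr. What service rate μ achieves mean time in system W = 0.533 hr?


W = 1/(μ−λ) ⇒ μ − λ = 1/W = 1/0.533 = 1.8762
μ = λ + 1/W = 22.69 + 1.8762 = 24.5662 per hr

Final: 24.5662 /hr


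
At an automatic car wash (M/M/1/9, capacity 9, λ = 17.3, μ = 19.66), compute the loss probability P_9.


ρ = λ/μ = 17.3/19.66 = 0.8800
P_K = (1−ρ)ρ^K/(1−ρ^(K+1)) = (0.1200·0.316347)/(1 − 0.278372)
= 0.037974/0.721628 = 0.052623

Final: 0.052623


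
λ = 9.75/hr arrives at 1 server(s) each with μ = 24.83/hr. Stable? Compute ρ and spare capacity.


Total capacity cμ = 1·24.83 = 24.83/hr
ρ = λ/(cμ) = 9.75/24.83 = 0.3927
Stable ⇔ ρ < 1: YES
Spare capacity = cμ − λ = 24.83 − 9.75 = 15.08/hr

Final: ρ = 0.3927; stable; margin = 15.08/hr


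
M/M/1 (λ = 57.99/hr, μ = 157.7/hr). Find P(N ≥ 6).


ρ = 57.99/157.7 = 0.3677
P(N ≥ n) = ρ^n = 0.3677^6 = 0.002472

Final: 0.002472


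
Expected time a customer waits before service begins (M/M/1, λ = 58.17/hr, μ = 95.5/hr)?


ρ = 58.17/95.5 = 0.6091
Wq = ρ/(μ−λ) = 0.6091/(95.5 − 58.17) = 0.6091/37.33 = 0.01632 hr

Final: 0.01632 hr


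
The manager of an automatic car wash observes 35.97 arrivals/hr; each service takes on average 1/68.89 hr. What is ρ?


ρ = λ/μ = 35.97/68.89 = 0.5221

Final: 0.5221


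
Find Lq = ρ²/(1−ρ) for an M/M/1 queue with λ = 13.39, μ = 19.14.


ρ = 13.39/19.14 = 0.6996
Lq = ρ²/(1−ρ) = 0.4894/0.3004 = 1.6291

Final: 1.6291


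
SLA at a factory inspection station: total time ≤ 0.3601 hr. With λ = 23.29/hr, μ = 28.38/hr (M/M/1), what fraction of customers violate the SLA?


W ~ Exponential(μ−λ) for M/M/1.
μ − λ = 28.38 − 23.29 = 5.0900
P(W > t) = e^{−(μ−λ)t} = e^{−1.8329} = 0.159948

Final: 0.159948


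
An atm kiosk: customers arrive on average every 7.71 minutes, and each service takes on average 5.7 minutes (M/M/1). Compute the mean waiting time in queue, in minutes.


λ = 60/7.71 = 7.7821 /hr
μ = 60/5.7 = 10.5263 /hr
ρ = λ/μ = 7.7821/10.5263 = 0.7393
Wq = ρ/(μ−λ) = 0.7393/(10.5263−7.7821) = 0.26940 hr
In minutes: 0.26940·60 = 16.164 min

Final: 16.164 min


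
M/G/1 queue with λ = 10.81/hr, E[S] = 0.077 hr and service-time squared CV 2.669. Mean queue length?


ρ = λ·E[S] = 10.81·0.077 = 0.8324
Lq = ρ²(1+C_s²)/(2(1−ρ)) = 0.6928·(1+2.669)/(2·0.1676)
= 0.6928·3.6690/0.3353 = 7.58226

Final: 7.58226


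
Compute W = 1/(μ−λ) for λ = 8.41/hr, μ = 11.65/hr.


W = 1/(μ−λ) = 1/(11.65 − 8.41) = 1/3.24 = 0.3086 hr

Final: 0.3086 hr


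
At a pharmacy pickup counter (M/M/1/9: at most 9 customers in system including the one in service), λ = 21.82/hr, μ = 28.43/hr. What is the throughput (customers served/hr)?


ρ = 0.7675; P_K = (1−ρ)ρ^9/(1−ρ^10) = 0.023125
λ_eff = λ(1 − P_K) = 21.82·(1 − 0.023125) = 21.82·0.976875 = 21.3154 /hr

Final: 21.3154 /hr


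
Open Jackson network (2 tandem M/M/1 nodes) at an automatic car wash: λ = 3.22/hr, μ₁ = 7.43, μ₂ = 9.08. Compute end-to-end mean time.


Each node sees arrival rate λ = 3.22/hr (tandem ⇒ throughput preserved).
W₁ = 1/(μ₁−λ) = 1/(7.43−3.22) = 0.23753 hr
W₂ = 1/(μ₂−λ) = 1/(9.08−3.22) = 0.17065 hr
W_total = W₁ + W₂ = 0.23753 + 0.17065 = 0.40818 hr

Final: 0.40818 hr


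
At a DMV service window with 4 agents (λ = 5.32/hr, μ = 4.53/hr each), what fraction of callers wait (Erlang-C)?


a = λ/μ = 1.1744; ρ = a/4 = 0.2936
P₀ = 0.308058 (from M/M/c formula)
C(c,a) = [a^c/(c!(1−ρ))]·P₀ = [1.90219/(24·0.7064)]·0.308058
= 0.11220·0.308058 = 0.034564

Final: 0.034564


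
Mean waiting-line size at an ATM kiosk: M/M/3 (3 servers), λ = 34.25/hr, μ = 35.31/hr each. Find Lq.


a = λ/μ = 0.9700; ρ = a/3 = 0.3233
P₀ = 0.375208
Lq = P₀·a^c·ρ / (c!·(1−ρ)²) = 0.375208·0.91262·0.3233/(6·0.45789)
= 0.04030

Final: 0.04030


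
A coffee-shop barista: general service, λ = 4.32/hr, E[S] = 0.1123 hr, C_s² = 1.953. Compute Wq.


ρ = λ·E[S] = 4.32·0.1123 = 0.4851
E[S²] = E[S]²(1+C_s²) = 0.1123²·(1+1.953) = 0.037241
Wq = λ·E[S²]/(2(1−ρ)) = 4.32·0.037241/(2·0.5149) = 0.15624 hr

Final: 0.15624 hr


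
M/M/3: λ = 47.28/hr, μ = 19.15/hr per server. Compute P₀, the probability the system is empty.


a = λ/μ = 47.28/19.15 = 2.4689; ρ = a/c = 0.8230
Σ_{k=0}^{2} a^k/k! (terms k=0..2) = 1.00000 + 2.46893 + 3.04781 = 6.51674
Tail: a^3/(3!(1−ρ)) = 15.04964/(6·0.1770) = 14.16915
P₀ = 1/(6.51674 + 14.16915) = 1/20.68589 = 0.048342

Final: 0.048342


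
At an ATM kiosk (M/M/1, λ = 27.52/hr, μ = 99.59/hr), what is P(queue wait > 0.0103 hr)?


ρ = 27.52/99.59 = 0.2763
P(Wq > t) = ρ·e^{−(μ−λ)t} = 0.2763·e^{−0.7423}
= 0.2763·0.476008 = 0.131537

Final: 0.131537


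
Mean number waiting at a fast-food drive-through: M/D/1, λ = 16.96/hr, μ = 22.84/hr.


ρ = 16.96/22.84 = 0.7426
M/D/1: Lq = ρ²/(2(1−ρ)) = 0.5514/(2·0.2574) = 1.07090

Final: 1.07090


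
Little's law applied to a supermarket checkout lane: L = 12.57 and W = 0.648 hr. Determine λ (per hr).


λ = L/W = 12.57/0.648 = 19.3981 /hr

Final: 19.3981 /hr


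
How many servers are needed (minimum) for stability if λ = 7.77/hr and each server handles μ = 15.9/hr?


Stability requires cμ > λ ⇔ c > λ/μ.
λ/μ = 7.77/15.9 = 0.4887
Minimum integer c = ⌊0.4887⌋ + 1 = 1
Check: 1·15.9 = 15.90 > 7.77, while 0·15.9 = 0.00 ≤ 7.77

Final: 1 servers


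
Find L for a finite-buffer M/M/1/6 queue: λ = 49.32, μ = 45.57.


ρ = 49.32/45.57 = 1.0823
L = ρ[1 − (K+1)ρ^K + Kρ^(K+1)] / [(1−ρ)(1−ρ^(K+1))]
Numerator: 1.0823·(1 − 7·1.607179 + 6·1.739435) = 0.201695
Denominator: (-0.08229)·(-0.739435) = 0.060849
L = 0.201695/0.060849 = 3.3147

Final: 3.3147


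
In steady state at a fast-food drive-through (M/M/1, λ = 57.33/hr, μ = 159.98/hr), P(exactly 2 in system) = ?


ρ = 57.33/159.98 = 0.3584
P_n = (1−ρ)·ρ^n = (1 − 0.3584)·0.3584^2 = 0.6416·0.128420 = 0.082400

Final: 0.082400


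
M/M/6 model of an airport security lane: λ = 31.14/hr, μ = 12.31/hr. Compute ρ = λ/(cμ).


ρ = λ/(cμ) = 31.14/(6·12.31) = 31.14/73.86 = 0.4216

Final: 0.4216


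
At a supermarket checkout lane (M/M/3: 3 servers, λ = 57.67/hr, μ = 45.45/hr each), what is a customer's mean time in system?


a = 1.2689; ρ = 0.4230; P₀ = 0.272931
Lq = P₀·a^c·ρ/(c!(1−ρ)²) = 0.11804
Wq = Lq/λ = 0.11804/57.67 = 0.002047 hr
W = Wq + 1/μ = 0.002047 + 0.02200 = 0.02405 hr

Final: 0.02405 hr


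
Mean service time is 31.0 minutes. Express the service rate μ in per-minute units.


μ = 1/(service time) in consistent units.
1 minute = 1 min, so μ = 1/31.0 = 0.03226 per minute

Final: 0.03226 /min


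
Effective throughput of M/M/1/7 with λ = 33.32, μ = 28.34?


ρ = 1.1757; P_K = (1−ρ)ρ^7/(1−ρ^8) = 0.205833
λ_eff = λ(1 − P_K) = 33.32·(1 − 0.205833) = 33.32·0.794167 = 26.4616 /hr

Final: 26.4616 /hr


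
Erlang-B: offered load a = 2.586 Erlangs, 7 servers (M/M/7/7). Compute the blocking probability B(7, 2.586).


B(c,a) = (a^c/c!) / Σ_{k=0}^{c} a^k/k!
a^7/7! = 0.153451
Σ terms (k=0..7): 1.00000 + 2.58600 + 3.34370 + 2.88227 + 1.86339 + 0.96374 + 0.41537 + 0.15345 = 13.207919
B = 0.153451/13.207919 = 0.011618

Final: 0.011618


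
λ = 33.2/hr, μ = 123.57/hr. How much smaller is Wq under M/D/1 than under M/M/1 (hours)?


ρ = 33.2/123.57 = 0.2687
Wq(M/M/1) = ρ/(μ−λ) = 0.2687/90.37 = 0.002973 hr
Wq(M/D/1) = ρ/(2(μ−λ)) = 0.001487 hr
Savings = 0.002973 − 0.001487 = 0.001487 hr

Final: 0.001487 hr


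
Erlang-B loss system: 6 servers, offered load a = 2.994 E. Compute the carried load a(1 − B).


B(6,2.994) = 0.051828 (Erlang-B)
Carried load = a(1 − B) = 2.994·(1 − 0.051828) = 2.994·0.948172 = 2.8388 E

Final: 2.8388 Erlangs


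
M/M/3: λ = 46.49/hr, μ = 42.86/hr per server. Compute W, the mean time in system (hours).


a = 1.0847; ρ = 0.3616; P₀ = 0.332653
Lq = P₀·a^c·ρ/(c!(1−ρ)²) = 0.06276
Wq = Lq/λ = 0.06276/46.49 = 0.001350 hr
W = Wq + 1/μ = 0.001350 + 0.02333 = 0.02468 hr

Final: 0.02468 hr


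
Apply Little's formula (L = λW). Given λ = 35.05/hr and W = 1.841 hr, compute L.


L = λW = 35.05·1.841 = 64.5270

Final: 64.5270


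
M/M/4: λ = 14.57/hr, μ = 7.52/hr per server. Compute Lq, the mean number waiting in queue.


a = λ/μ = 1.9375; ρ = a/4 = 0.4844
P₀ = 0.139560
Lq = P₀·a^c·ρ / (c!·(1−ρ)²) = 0.139560·14.09181·0.4844/(24·0.26587)
= 0.14929

Final: 0.14929


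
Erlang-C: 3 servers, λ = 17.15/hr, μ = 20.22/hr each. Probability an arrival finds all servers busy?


a = λ/μ = 0.8482; ρ = a/3 = 0.2827
P₀ = 0.425596 (from M/M/c formula)
C(c,a) = [a^c/(c!(1−ρ))]·P₀ = [0.61017/(6·0.7173)]·0.425596
= 0.14178·0.425596 = 0.060340

Final: 0.060340


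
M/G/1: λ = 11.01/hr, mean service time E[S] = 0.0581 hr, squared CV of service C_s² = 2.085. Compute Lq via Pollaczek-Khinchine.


ρ = λ·E[S] = 11.01·0.0581 = 0.6397
Lq = ρ²(1+C_s²)/(2(1−ρ)) = 0.4092·(1+2.085)/(2·0.3603)
= 0.4092·3.0850/0.7206 = 1.75172

Final: 1.75172


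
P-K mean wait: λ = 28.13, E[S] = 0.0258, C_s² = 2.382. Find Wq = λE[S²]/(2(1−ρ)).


ρ = λ·E[S] = 28.13·0.0258 = 0.7258
E[S²] = E[S]²(1+C_s²) = 0.0258²·(1+2.382) = 0.002251
Wq = λ·E[S²]/(2(1−ρ)) = 28.13·0.002251/(2·0.2742) = 0.11545 hr

Final: 0.11545 hr


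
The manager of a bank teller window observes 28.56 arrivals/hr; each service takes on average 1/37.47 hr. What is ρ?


ρ = λ/μ = 28.56/37.47 = 0.7622

Final: 0.7622


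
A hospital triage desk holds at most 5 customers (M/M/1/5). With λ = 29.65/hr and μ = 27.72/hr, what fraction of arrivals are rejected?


ρ = λ/μ = 29.65/27.72 = 1.0696
P_K = (1−ρ)ρ^K/(1−ρ^(K+1)) = (-0.06962·1.400095)/(1 − 1.497576)
= -0.097481/-0.497576 = 0.195912

Final: 0.195912


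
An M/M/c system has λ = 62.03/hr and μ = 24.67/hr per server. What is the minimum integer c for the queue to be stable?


Stability requires cμ > λ ⇔ c > λ/μ.
λ/μ = 62.03/24.67 = 2.5144
Minimum integer c = ⌊2.5144⌋ + 1 = 3
Check: 3·24.67 = 74.01 > 62.03, while 2·24.67 = 49.34 ≤ 62.03

Final: 3 servers


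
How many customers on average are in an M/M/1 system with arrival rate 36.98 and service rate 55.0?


ρ = λ/μ = 36.98/55.0 = 0.6724
L = ρ/(1−ρ) = 0.6724/(1 − 0.6724) = 0.6724/0.3276 = 2.0522

Final: 2.0522


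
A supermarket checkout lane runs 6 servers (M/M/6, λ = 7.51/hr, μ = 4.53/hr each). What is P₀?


a = λ/μ = 7.51/4.53 = 1.6578; ρ = a/c = 0.2763
Σ_{k=0}^{5} a^k/k! (terms k=0..5) = 1.00000 + 1.65784 + 1.37421 + 0.75941 + 0.31474 + 0.10436 = 5.21055
Tail: a^6/(6!(1−ρ)) = 20.76110/(720·0.7237) = 0.03984
P₀ = 1/(5.21055 + 0.03984) = 1/5.25040 = 0.190462

Final: 0.190462


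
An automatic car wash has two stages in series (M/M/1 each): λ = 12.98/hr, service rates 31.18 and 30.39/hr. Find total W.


Each node sees arrival rate λ = 12.98/hr (tandem ⇒ throughput preserved).
W₁ = 1/(μ₁−λ) = 1/(31.18−12.98) = 0.05495 hr
W₂ = 1/(μ₂−λ) = 1/(30.39−12.98) = 0.05744 hr
W_total = W₁ + W₂ = 0.05495 + 0.05744 = 0.11238 hr

Final: 0.11238 hr


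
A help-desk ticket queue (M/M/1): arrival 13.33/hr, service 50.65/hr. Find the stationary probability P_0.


ρ = 13.33/50.65 = 0.2632
P_n = (1−ρ)·ρ^n = (1 − 0.2632)·0.2632^0 = 0.7368·1.000000 = 0.736821

Final: 0.736821


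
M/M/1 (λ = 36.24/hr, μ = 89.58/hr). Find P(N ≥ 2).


ρ = 36.24/89.58 = 0.4046
P(N ≥ n) = ρ^n = 0.4046^2 = 0.163664

Final: 0.163664


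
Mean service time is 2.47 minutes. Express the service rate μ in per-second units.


μ = 1/(service time) in consistent units.
1 second = 0.0166667 min, so μ = 0.0166667/2.47 = 0.006748 per second

Final: 0.006748 /sec


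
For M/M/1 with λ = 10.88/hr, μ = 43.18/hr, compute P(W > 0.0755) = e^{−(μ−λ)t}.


W ~ Exponential(μ−λ) for M/M/1.
μ − λ = 43.18 − 10.88 = 32.3000
P(W > t) = e^{−(μ−λ)t} = e^{−2.4386} = 0.087279

Final: 0.087279


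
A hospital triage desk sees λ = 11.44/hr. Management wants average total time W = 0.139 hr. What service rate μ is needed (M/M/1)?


W = 1/(μ−λ) ⇒ μ − λ = 1/W = 1/0.139 = 7.1942
μ = λ + 1/W = 11.44 + 7.1942 = 18.6342 per hr

Final: 18.6342 /hr


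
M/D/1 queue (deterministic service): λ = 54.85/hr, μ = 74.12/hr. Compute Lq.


ρ = 54.85/74.12 = 0.7400
M/D/1: Lq = ρ²/(2(1−ρ)) = 0.5476/(2·0.2600) = 1.05319

Final: 1.05319


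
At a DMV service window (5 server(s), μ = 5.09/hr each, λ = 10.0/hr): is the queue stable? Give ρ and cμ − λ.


Total capacity cμ = 5·5.09 = 25.45/hr
ρ = λ/(cμ) = 10.0/25.45 = 0.3929
Stable ⇔ ρ < 1: YES
Spare capacity = cμ − λ = 25.45 − 10.0 = 15.45/hr

Final: ρ = 0.3929; stable; margin = 15.45/hr


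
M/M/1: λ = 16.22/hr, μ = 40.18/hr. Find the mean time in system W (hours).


W = 1/(μ−λ) = 1/(40.18 − 16.22) = 1/23.96 = 0.04174 hr

Final: 0.04174 hr


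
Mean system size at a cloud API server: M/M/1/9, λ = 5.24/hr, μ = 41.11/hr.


ρ = 5.24/41.11 = 0.1275
L = ρ[1 − (K+1)ρ^K + Kρ^(K+1)] / [(1−ρ)(1−ρ^(K+1))]
Numerator: 0.1275·(1 − 10·0.000000008881 + 9·0.000000001132) = 0.127463
Denominator: (0.8725)·(1.000000) = 0.872537
L = 0.127463/0.872537 = 0.1461

Final: 0.1461


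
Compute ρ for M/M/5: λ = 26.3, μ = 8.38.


ρ = λ/(cμ) = 26.3/(5·8.38) = 26.3/41.90 = 0.6277

Final: 0.6277


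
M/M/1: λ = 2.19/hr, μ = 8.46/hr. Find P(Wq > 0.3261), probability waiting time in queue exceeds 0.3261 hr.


ρ = 2.19/8.46 = 0.2589
P(Wq > t) = ρ·e^{−(μ−λ)t} = 0.2589·e^{−2.0446}
= 0.2589·0.129426 = 0.033504

Final: 0.033504


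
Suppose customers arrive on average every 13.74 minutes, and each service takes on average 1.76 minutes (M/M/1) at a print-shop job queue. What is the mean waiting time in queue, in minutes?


λ = 60/13.74 = 4.3668 /hr
μ = 60/1.76 = 34.0909 /hr
ρ = λ/μ = 4.3668/34.0909 = 0.1281
Wq = ρ/(μ−λ) = 0.1281/(34.0909−4.3668) = 0.004309 hr
In minutes: 0.004309·60 = 0.2586 min

Final: 0.2586 min


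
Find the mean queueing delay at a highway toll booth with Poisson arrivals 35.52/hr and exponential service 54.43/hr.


ρ = 35.52/54.43 = 0.6526
Wq = ρ/(μ−λ) = 0.6526/(54.43 − 35.52) = 0.6526/18.91 = 0.03451 hr

Final: 0.03451 hr


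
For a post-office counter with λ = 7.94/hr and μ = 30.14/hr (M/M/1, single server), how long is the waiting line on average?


ρ = 7.94/30.14 = 0.2634
Lq = ρ²/(1−ρ) = 0.06940/0.7366 = 0.09422

Final: 0.09422


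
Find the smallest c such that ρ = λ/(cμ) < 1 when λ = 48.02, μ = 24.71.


Stability requires cμ > λ ⇔ c > λ/μ.
λ/μ = 48.02/24.71 = 1.9433
Minimum integer c = ⌊1.9433⌋ + 1 = 2
Check: 2·24.71 = 49.42 > 48.02, while 1·24.71 = 24.71 ≤ 48.02

Final: 2 servers


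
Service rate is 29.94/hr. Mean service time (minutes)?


Mean service time = 1/μ = 1/29.94 hour = 0.03340 hour
In minutes: 0.03340 × 60 = 2.0040 min

Final: 2.0040 min


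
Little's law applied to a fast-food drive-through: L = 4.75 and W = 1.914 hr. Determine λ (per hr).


λ = L/W = 4.75/1.914 = 2.4817 /hr

Final: 2.4817 /hr


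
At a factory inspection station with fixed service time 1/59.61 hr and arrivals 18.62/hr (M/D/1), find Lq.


ρ = 18.62/59.61 = 0.3124
M/D/1: Lq = ρ²/(2(1−ρ)) = 0.09757/(2·0.6876) = 0.07095

Final: 0.07095


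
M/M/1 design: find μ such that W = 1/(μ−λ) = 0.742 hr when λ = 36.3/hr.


W = 1/(μ−λ) ⇒ μ − λ = 1/W = 1/0.742 = 1.3477
μ = λ + 1/W = 36.3 + 1.3477 = 37.6477 per hr

Final: 37.6477 /hr


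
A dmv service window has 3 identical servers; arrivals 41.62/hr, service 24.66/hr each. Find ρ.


ρ = λ/(cμ) = 41.62/(3·24.66) = 41.62/73.98 = 0.5626

Final: 0.5626


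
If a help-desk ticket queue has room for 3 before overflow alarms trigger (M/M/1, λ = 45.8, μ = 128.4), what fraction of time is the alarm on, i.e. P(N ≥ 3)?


ρ = 45.8/128.4 = 0.3567
P(N ≥ n) = ρ^n = 0.3567^3 = 0.045384

Final: 0.045384
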